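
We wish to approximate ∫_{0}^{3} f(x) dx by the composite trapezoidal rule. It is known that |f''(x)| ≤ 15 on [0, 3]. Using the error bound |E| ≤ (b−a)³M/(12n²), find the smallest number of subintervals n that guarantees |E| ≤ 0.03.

Need 405/(12n²) ≤ 0.03.
n² ≥ 405/(12·0.03) = 1125 ⇒ n ≥ 33.5410, so the smallest n is 34.

34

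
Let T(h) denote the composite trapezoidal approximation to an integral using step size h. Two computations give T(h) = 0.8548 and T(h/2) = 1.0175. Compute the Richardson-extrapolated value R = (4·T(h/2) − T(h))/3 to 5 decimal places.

1.07173

R = (4·T(h/2) − T(h)) / 3 = (4·1.0175 − 0.8548)/3 = (3.2152)/3 = 1.07173.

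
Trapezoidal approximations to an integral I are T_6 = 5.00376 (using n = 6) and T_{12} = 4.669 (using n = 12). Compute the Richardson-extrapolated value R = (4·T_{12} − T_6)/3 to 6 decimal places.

R = (4·T_{12} − T_6) / 3 = (4·4.669 − 5.00376)/3 = (13.67224)/3 = 4.557413.

4.557413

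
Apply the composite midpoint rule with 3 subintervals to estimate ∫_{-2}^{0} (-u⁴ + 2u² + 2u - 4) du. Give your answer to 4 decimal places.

h = (0 − (-2))/3 = 0.666667.
Midpoints m₁,…,m₃ = -1.666667, -1, -0.333333.
f(m₁)=-9.493827, f(m₂)=-5, f(m₃)=-4.456790.
h·[f(m₁) + f(m₂) + f(m₃)] = 0.666667·(-18.950617) = -12.6337.

-12.6337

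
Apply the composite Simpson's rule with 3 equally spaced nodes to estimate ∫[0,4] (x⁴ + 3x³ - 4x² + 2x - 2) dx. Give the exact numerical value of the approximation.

h = (4 − 0)/2 = 2.
Nodes x₀,…,x₂ = 0, 2, 4.
f(x) = x⁴ + 3x³ - 4x² + 2x - 2: f₀=-2, f₁=26, f₂=390.
(h/3)·[f₀ + 4f₁ + f₂] = 0.666667·(492) = 328.

328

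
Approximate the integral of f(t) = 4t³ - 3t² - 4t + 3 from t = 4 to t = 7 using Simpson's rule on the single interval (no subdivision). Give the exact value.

1809

S = (b−a)/6 · [f(4) + 4f(5.5) + f(7)] = 0.5·[195 + 4·555.75 + 1200] = 1809.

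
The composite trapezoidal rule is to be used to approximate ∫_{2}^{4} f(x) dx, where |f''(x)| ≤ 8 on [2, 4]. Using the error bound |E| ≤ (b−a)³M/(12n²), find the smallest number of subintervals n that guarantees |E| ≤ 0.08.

Need 64/(12n²) ≤ 0.08.
n² ≥ 64/(12·0.08) = 66.6667 ⇒ n ≥ 8.1650, so the smallest n is 9.

9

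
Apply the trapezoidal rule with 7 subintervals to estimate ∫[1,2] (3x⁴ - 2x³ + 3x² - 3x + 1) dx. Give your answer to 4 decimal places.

14.7224

h = (2 − 1)/7 = 0.142857.
Nodes x₀,…,x₇ = 1, 1.142857, 1.285714, 1.428571, 1.571429, 1.714286, 1.857143, 2.
f(x) = 3x⁴ - 2x³ + 3x² - 3x + 1: f₀=2, f₁=3.622241, f₂=6.049146, f₃=9.500625, f₄=14.226572, f₅=20.506872, f₆=28.651395, f₇=39.
(h/2)·[f₀ + 2f₁ + 2f₂ + 2f₃ + 2f₄ + 2f₅ + 2f₆ + f₇] = 0.071429·(206.113703) = 14.7224.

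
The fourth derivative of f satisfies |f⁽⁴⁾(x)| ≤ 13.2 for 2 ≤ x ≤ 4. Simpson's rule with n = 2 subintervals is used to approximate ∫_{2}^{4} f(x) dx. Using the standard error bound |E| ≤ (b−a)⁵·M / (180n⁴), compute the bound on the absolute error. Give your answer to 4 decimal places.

0.1467

|E| ≤ (2)⁵·13.2 / (180·2⁴) = 422.4/2880 = 0.1467.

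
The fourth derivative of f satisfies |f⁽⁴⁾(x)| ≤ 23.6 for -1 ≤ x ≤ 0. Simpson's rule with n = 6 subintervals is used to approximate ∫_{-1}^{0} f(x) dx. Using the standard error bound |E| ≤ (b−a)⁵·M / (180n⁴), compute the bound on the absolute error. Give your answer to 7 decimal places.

0.0001012

|E| ≤ (1)⁵·23.6 / (180·6⁴) = 23.6/233280 = 0.0001012.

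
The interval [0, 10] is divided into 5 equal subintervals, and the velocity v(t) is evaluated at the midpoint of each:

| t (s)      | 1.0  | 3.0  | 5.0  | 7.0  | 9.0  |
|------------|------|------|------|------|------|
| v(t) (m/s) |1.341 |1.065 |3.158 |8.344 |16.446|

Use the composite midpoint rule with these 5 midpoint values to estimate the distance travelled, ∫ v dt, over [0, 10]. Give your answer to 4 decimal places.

h = 2, n = 5.
h·[y(m₁) + y(m₂) + y(m₃) + y(m₄) + y(m₅)] = 2·(30.354) = 60.7080.

60.7080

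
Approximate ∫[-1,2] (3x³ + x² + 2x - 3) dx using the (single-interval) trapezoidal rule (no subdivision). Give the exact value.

33

T = (b−a)/2 · [f(-1) + f(2)] = 1.5·[(-7) + 29] = 33.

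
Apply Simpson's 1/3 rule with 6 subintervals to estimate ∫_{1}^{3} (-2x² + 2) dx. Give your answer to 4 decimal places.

-13.3333

h = (3 − 1)/6 = 0.333333.
Nodes x₀,…,x₆ = 1, 1.333333, 1.666667, 2, 2.333333, 2.666667, 3.
f(x) = -2x² + 2: f₀=0, f₁=-1.555556, f₂=-3.555556, f₃=-6, f₄=-8.888889, f₅=-12.222222, f₆=-16.
(h/3)·[f₀ + 4f₁ + 2f₂ + 4f₃ + 2f₄ + 4f₅ + f₆] = 0.111111·(-120) = -13.3333.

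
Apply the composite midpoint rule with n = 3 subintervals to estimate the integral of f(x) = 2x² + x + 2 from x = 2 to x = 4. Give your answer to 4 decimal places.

h = (4 − 2)/3 = 0.666667.
Midpoints m₁,…,m₃ = 2.333333, 3, 3.666667.
f(m₁)=15.222222, f(m₂)=23, f(m₃)=32.555556.
h·[f(m₁) + f(m₂) + f(m₃)] = 0.666667·(70.777778) = 47.1852.

47.1852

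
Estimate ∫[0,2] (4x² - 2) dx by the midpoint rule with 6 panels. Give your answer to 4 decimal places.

6.5926

h = (2 − 0)/6 = 0.333333.
Midpoints m₁,…,m₆ = 0.166667, 0.5, 0.833333, 1.166667, 1.5, 1.833333.
f(m₁)=-1.888889, f(m₂)=-1, f(m₃)=0.777778, f(m₄)=3.444444, f(m₅)=7, f(m₆)=11.444444.
h·[f(m₁) + f(m₂) + f(m₃) + f(m₄) + f(m₅) + f(m₆)] = 0.333333·(19.777778) = 6.5926.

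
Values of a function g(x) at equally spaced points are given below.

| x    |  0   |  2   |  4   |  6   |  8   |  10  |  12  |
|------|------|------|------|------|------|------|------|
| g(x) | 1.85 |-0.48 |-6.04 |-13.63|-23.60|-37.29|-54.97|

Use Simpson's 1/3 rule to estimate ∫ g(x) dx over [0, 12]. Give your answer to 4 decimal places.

h = 2, n = 6.
(h/3)·[y₀ + 4y₁ + 2y₂ + 4y₃ + 2y₄ + 4y₅ + y₆] = 0.666667·(-318.00) = -212.0000.

-212.0000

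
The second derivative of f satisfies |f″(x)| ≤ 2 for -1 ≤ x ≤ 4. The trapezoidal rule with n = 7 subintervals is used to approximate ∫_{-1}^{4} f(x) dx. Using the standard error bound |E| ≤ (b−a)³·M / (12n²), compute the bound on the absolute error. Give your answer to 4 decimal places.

|E| ≤ (5)³·2 / (12·7²) = 250/588 = 0.4252.

0.4252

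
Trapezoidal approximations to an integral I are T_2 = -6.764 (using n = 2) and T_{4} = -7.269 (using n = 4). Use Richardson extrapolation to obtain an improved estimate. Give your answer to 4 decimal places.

-7.4373

R = (4·T_{4} − T_2) / 3 = (4·(-7.269) − (-6.764))/3 = (-22.312)/3 = -7.4373.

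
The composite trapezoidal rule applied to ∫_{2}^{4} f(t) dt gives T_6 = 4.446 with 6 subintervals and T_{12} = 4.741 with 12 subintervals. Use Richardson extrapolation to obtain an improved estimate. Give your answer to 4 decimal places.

4.8393

R = (4·T_{12} − T_6) / 3 = (4·4.741 − 4.446)/3 = (14.518)/3 = 4.8393.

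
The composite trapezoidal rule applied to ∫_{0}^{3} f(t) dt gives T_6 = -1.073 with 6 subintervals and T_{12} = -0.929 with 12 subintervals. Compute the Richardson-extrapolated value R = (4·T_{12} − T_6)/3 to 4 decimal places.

-0.8810

R = (4·T_{12} − T_6) / 3 = (4·(-0.929) − (-1.073))/3 = (-2.643)/3 = -0.8810.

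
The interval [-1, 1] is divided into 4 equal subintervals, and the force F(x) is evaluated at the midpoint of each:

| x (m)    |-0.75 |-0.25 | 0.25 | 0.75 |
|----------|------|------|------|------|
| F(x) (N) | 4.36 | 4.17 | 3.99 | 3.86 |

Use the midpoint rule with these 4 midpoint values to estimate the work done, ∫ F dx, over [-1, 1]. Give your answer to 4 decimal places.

8.1900

h = 0.5, n = 4.
h·[y(m₁) + y(m₂) + y(m₃) + y(m₄)] = 0.5·(16.38) = 8.1900.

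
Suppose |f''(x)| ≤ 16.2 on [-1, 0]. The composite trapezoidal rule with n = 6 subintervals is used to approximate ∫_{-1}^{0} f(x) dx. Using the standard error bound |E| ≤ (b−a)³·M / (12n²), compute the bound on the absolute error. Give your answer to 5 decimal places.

0.03750

|E| ≤ (1)³·16.2 / (12·6²) = 16.2/432 = 0.03750.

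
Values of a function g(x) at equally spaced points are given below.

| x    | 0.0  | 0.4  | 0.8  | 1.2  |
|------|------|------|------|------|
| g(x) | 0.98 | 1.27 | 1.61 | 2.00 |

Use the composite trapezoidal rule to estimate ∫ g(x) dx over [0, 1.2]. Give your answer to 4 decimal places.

1.7480

h = 0.4, n = 3.
(h/2)·[y₀ + 2y₁ + 2y₂ + y₃] = 0.2·(8.74) = 1.7480.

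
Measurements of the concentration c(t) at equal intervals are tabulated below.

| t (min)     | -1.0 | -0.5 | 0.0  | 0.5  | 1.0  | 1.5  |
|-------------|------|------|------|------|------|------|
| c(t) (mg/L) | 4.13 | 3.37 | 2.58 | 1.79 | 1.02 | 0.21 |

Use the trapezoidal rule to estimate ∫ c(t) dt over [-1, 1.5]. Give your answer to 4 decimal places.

5.4650

h = 0.5, n = 5.
(h/2)·[y₀ + 2y₁ + 2y₂ + 2y₃ + 2y₄ + y₅] = 0.25·(21.86) = 5.4650.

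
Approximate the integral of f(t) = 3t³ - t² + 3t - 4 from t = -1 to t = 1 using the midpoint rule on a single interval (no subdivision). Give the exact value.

-8

M = (b−a)·f(0) = 2·(-4) = -8.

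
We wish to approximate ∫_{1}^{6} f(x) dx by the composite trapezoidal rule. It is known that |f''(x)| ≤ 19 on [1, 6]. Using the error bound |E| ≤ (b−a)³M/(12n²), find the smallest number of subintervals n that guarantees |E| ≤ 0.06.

58

Need 2375/(12n²) ≤ 0.06.
n² ≥ 2375/(12·0.06) = 3298.61 ⇒ n ≥ 57.4335, so the smallest n is 58.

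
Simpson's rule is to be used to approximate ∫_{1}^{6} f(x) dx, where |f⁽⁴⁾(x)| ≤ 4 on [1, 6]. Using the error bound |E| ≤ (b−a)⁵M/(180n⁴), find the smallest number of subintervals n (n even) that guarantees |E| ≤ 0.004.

12

Need 12500/(180n⁴) ≤ 0.004.
n⁴ ≥ 12500/(180·0.004) = 17361.1 ⇒ n ≥ 11.4787, so the smallest even n is 12. (n must be even for Simpson's rule.)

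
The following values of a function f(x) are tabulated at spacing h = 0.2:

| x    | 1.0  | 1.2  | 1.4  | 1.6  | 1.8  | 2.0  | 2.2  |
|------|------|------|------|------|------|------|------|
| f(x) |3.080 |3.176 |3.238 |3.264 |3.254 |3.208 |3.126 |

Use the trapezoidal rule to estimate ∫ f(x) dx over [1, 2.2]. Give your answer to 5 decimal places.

3.84860

h = 0.2, n = 6.
(h/2)·[y₀ + 2y₁ + 2y₂ + 2y₃ + 2y₄ + 2y₅ + y₆] = 0.1·(38.486) = 3.84860.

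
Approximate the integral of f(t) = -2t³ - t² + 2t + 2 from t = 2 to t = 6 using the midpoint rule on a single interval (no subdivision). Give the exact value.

-536

M = (b−a)·f(4) = 4·(-134) = -536.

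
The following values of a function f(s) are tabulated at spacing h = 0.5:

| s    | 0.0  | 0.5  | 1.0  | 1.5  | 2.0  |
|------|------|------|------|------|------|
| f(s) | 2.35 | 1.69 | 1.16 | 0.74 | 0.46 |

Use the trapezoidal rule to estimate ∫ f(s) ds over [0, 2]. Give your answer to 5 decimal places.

2.49750

h = 0.5, n = 4.
(h/2)·[y₀ + 2y₁ + 2y₂ + 2y₃ + y₄] = 0.25·(9.99) = 2.49750.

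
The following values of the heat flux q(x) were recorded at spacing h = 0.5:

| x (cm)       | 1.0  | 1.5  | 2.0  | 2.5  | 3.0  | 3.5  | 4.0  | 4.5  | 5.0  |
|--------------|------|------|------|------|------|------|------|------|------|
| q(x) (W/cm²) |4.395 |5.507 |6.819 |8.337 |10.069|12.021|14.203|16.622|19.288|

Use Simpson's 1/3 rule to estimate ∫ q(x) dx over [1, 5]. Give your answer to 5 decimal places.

42.63550

h = 0.5, n = 8.
(h/3)·[y₀ + 4y₁ + 2y₂ + 4y₃ + 2y₄ + 4y₅ + 2y₆ + 4y₇ + y₈] = 0.166667·(255.813) = 42.63550.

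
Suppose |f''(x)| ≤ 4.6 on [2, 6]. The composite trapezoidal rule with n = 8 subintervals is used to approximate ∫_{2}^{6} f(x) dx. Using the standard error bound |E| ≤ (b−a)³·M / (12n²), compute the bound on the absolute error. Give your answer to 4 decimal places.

|E| ≤ (4)³·4.6 / (12·8²) = 294.4/768 = 0.3833.

0.3833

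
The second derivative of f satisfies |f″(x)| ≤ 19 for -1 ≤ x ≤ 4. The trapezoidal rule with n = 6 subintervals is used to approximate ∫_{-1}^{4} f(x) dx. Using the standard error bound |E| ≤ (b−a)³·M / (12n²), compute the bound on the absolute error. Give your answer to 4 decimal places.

5.4977

|E| ≤ (5)³·19 / (12·6²) = 2375/432 = 5.4977.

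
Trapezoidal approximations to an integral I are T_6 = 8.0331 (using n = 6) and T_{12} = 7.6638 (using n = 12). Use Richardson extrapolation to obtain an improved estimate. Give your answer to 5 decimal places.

R = (4·T_{12} − T_6) / 3 = (4·7.6638 − 8.0331)/3 = (22.6221)/3 = 7.54070.

7.54070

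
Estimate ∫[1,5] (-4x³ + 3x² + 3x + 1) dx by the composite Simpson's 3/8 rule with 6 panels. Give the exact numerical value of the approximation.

h = (5 − 1)/6 = 0.666667.
Nodes x₀,…,x₆ = 1, 1.666667, 2.333333, 3, 3.666667, 4.333333, 5.
f(x) = -4x³ + 3x² + 3x + 1: f₀=3, f₁=-4.185185, f₂=-26.481481, f₃=-71, f₄=-144.851852, f₅=-255.148148, f₆=-409.
(3h/8)·[f₀ + 3f₁ + 3f₂ + 2f₃ + 3f₄ + 3f₅ + f₆] = 0.25·(-1840) = -460.

-460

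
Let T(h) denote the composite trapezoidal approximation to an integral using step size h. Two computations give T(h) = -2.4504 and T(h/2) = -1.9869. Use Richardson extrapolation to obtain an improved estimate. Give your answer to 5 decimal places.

-1.83240

R = (4·T(h/2) − T(h)) / 3 = (4·(-1.9869) − (-2.4504))/3 = (-5.4972)/3 = -1.83240.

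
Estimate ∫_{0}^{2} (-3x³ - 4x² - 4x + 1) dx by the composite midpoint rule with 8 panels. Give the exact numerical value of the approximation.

-28.53125

h = (2 − 0)/8 = 0.25.
Midpoints m₁,…,m₈ = 0.125, 0.375, 0.625, 0.875, 1.125, 1.375, 1.625, 1.875.
f(m₁)=0.431640625, f(m₂)=-1.220703125, f(m₃)=-3.794921875, f(m₄)=-7.572265625, f(m₅)=-12.833984375, f(m₆)=-19.861328125, f(m₇)=-28.935546875, f(m₈)=-40.337890625.
h·[f(m₁) + f(m₂) + f(m₃) + f(m₄) + f(m₅) + f(m₆) + f(m₇) + f(m₈)] = 0.25·(-114.125) = -28.53125.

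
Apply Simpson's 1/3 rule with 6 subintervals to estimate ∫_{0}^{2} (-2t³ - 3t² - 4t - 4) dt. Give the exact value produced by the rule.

h = (2 − 0)/6 = 0.333333.
Nodes t₀,…,t₆ = 0, 0.333333, 0.666667, 1, 1.333333, 1.666667, 2.
f(t) = -2t³ - 3t² - 4t - 4: f₀=-4, f₁=-5.740741, f₂=-8.592593, f₃=-13, f₄=-19.407407, f₅=-28.259259, f₆=-40.
(h/3)·[f₀ + 4f₁ + 2f₂ + 4f₃ + 2f₄ + 4f₅ + f₆] = 0.111111·(-288) = -32.

-32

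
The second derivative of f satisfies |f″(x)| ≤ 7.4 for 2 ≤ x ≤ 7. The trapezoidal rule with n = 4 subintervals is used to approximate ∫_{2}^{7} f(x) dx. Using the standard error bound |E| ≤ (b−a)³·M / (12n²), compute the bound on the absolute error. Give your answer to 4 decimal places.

|E| ≤ (5)³·7.4 / (12·4²) = 925/192 = 4.8177.

4.8177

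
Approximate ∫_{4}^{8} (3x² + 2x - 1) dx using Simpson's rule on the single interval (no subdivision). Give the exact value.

S = (b−a)/6 · [f(4) + 4f(6) + f(8)] = 0.666667·[55 + 4·119 + 207] = 492.

492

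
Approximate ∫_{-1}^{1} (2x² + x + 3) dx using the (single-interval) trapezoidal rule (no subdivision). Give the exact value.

10

T = (b−a)/2 · [f(-1) + f(1)] = 1·[4 + 6] = 10.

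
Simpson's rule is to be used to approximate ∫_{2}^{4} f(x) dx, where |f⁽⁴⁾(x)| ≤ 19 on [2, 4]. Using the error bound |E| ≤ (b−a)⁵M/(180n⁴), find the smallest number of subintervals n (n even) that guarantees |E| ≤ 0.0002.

Need 608/(180n⁴) ≤ 0.0002.
n⁴ ≥ 608/(180·0.0002) = 16888.9 ⇒ n ≥ 11.3999, so the smallest even n is 12. (n must be even for Simpson's rule.)

12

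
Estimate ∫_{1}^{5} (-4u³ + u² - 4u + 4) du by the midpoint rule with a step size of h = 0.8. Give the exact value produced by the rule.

-607.2

h = (5 − 1)/5 = 0.8.
Midpoints m₁,…,m₅ = 1.4, 2.2, 3, 3.8, 4.6.
f(m₁)=-10.616, f(m₂)=-42.552, f(m₃)=-107, f(m₄)=-216.248, f(m₅)=-382.584.
h·[f(m₁) + f(m₂) + f(m₃) + f(m₄) + f(m₅)] = 0.8·(-759) = -607.2.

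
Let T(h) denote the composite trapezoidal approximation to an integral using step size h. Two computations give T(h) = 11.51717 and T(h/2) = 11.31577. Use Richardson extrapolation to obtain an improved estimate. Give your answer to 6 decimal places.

11.248637

R = (4·T(h/2) − T(h)) / 3 = (4·11.31577 − 11.51717)/3 = (33.74591)/3 = 11.248637.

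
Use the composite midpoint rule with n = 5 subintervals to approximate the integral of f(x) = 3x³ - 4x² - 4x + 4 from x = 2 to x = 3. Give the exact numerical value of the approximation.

h = (3 − 2)/5 = 0.2.
Midpoints m₁,…,m₅ = 2.1, 2.3, 2.5, 2.7, 2.9.
f(m₁)=5.743, f(m₂)=10.141, f(m₃)=15.875, f(m₄)=23.089, f(m₅)=31.927.
h·[f(m₁) + f(m₂) + f(m₃) + f(m₄) + f(m₅)] = 0.2·(86.775) = 17.355.

17.355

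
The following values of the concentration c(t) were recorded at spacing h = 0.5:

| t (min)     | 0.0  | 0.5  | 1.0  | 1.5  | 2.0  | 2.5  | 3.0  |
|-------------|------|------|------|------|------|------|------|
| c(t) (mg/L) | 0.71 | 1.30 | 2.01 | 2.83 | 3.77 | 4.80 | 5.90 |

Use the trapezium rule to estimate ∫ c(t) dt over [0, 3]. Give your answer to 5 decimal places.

9.00750

h = 0.5, n = 6.
(h/2)·[y₀ + 2y₁ + 2y₂ + 2y₃ + 2y₄ + 2y₅ + y₆] = 0.25·(36.03) = 9.00750.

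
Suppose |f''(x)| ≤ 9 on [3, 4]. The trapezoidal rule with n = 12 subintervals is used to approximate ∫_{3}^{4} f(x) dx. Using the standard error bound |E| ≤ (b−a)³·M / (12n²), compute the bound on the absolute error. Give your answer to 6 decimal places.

0.005208

|E| ≤ (1)³·9 / (12·12²) = 9/1728 = 0.005208.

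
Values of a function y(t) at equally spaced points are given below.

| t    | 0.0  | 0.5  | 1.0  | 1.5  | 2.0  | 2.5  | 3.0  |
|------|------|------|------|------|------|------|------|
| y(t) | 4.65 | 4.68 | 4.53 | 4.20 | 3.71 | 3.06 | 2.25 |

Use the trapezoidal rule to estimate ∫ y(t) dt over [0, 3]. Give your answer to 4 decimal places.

h = 0.5, n = 6.
(h/2)·[y₀ + 2y₁ + 2y₂ + 2y₃ + 2y₄ + 2y₅ + y₆] = 0.25·(47.26) = 11.8150.

11.8150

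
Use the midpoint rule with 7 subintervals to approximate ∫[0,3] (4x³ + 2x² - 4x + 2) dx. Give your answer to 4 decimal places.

86.0816

h = (3 − 0)/7 = 0.428571.
Midpoints m₁,…,m₇ = 0.214286, 0.642857, 1.071429, 1.5, 1.928571, 2.357143, 2.785714.
f(m₁)=1.274052, f(m₂)=1.317784, f(m₃)=4.930029, f(m₄)=14, f(m₅)=30.416910, f(m₆)=56.069971, f(m₇)=92.848397.
h·[f(m₁) + f(m₂) + f(m₃) + f(m₄) + f(m₅) + f(m₆) + f(m₇)] = 0.428571·(200.857143) = 86.0816.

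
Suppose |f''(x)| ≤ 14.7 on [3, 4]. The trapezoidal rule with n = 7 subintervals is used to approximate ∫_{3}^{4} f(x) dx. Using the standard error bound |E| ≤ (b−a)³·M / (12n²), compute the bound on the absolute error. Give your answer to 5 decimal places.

0.02500

|E| ≤ (1)³·14.7 / (12·7²) = 14.7/588 = 0.02500.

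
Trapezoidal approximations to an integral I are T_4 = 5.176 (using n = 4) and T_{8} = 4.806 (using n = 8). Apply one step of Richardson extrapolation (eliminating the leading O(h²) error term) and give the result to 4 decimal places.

R = (4·T_{8} − T_4) / 3 = (4·4.806 − 5.176)/3 = (14.048)/3 = 4.6827.

4.6827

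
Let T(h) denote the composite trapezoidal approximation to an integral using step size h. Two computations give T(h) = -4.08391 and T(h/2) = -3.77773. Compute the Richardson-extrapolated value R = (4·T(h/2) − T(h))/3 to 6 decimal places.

-3.675670

R = (4·T(h/2) − T(h)) / 3 = (4·(-3.77773) − (-4.08391))/3 = (-11.02701)/3 = -3.675670.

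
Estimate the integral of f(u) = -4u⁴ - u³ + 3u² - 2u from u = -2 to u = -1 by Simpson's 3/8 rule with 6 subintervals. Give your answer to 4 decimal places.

-11.0509

h = (-1 − (-2))/6 = 0.166667.
Nodes u₀,…,u₆ = -2, -1.833333, -1.666667, -1.5, -1.333333, -1.166667, -1.
f(u) = -4u⁴ - u³ + 3u² - 2u: f₀=-40, f₁=-25.276235, f₂=-14.567901, f₃=-7.125, f₄=-2.271605, f₅=0.594136, f₆=2.
(3h/8)·[f₀ + 3f₁ + 3f₂ + 2f₃ + 3f₄ + 3f₅ + f₆] = 0.0625·(-176.814815) = -11.0509.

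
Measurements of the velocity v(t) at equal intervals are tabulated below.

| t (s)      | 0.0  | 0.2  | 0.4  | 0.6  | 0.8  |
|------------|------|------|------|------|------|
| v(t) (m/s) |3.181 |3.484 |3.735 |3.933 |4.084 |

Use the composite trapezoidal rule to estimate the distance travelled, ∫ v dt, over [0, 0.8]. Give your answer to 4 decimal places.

h = 0.2, n = 4.
(h/2)·[y₀ + 2y₁ + 2y₂ + 2y₃ + y₄] = 0.1·(29.569) = 2.9569.

2.9569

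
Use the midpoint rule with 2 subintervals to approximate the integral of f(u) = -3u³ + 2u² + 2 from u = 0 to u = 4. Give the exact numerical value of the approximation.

-120

h = (4 − 0)/2 = 2.
Midpoints m₁,…,m₂ = 1, 3.
f(m₁)=1, f(m₂)=-61.
h·[f(m₁) + f(m₂)] = 2·(-60) = -120.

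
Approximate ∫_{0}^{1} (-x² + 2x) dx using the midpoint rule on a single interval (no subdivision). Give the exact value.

M = (b−a)·f(0.5) = 1·(0.75) = 0.75.

0.75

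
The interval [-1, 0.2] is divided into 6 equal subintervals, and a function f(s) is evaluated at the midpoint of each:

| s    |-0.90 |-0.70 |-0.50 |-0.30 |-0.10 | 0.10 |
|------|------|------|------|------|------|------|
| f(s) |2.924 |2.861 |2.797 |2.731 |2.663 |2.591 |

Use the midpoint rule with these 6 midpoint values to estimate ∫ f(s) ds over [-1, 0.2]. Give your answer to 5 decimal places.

h = 0.2, n = 6.
h·[y(m₁) + y(m₂) + y(m₃) + y(m₄) + y(m₅) + y(m₆)] = 0.2·(16.567) = 3.31340.

3.31340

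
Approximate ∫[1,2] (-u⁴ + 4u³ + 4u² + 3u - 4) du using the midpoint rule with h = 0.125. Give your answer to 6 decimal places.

h = (2 − 1)/8 = 0.125.
Midpoints m₁,…,m₈ = 1.0625, 1.1875, 1.3125, 1.4375, 1.5625, 1.6875, 1.8125, 1.9375.
f(m₁)=7.2265472412109375, f(m₂)=9.9128265380859375, f(m₃)=12.9045257568359375, f(m₄)=16.1899261474609375, f(m₅)=19.7514495849609375, f(m₆)=23.5656585693359375, f(m₇)=27.6032562255859375, f(m₈)=31.8290863037109375.
h·[f(m₁) + f(m₂) + f(m₃) + f(m₄) + f(m₅) + f(m₆) + f(m₇) + f(m₈)] = 0.125·(148.9832763671875) = 18.622910.

18.622910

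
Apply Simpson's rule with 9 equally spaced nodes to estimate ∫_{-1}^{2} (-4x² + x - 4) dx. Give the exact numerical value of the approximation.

-22.5

h = (2 − (-1))/8 = 0.375.
Nodes x₀,…,x₈ = -1, -0.625, -0.25, 0.125, 0.5, 0.875, 1.25, 1.625, 2.
f(x) = -4x² + x - 4: f₀=-9, f₁=-6.1875, f₂=-4.5, f₃=-3.9375, f₄=-4.5, f₅=-6.1875, f₆=-9, f₇=-12.9375, f₈=-18.
(h/3)·[f₀ + 4f₁ + 2f₂ + 4f₃ + 2f₄ + 4f₅ + 2f₆ + 4f₇ + f₈] = 0.125·(-180) = -22.5.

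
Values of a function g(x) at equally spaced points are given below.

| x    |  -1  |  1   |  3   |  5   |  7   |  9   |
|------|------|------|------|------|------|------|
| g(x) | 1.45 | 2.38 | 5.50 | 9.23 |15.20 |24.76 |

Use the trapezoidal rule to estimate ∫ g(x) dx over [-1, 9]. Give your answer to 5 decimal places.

90.83000

h = 2, n = 5.
(h/2)·[y₀ + 2y₁ + 2y₂ + 2y₃ + 2y₄ + y₅] = 1·(90.83) = 90.83000.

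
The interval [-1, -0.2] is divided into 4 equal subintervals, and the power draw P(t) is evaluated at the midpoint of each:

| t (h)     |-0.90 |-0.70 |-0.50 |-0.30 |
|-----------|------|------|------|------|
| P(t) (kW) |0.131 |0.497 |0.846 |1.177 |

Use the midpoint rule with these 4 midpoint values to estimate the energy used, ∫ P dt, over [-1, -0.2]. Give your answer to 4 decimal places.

0.5302

h = 0.2, n = 4.
h·[y(m₁) + y(m₂) + y(m₃) + y(m₄)] = 0.2·(2.651) = 0.5302.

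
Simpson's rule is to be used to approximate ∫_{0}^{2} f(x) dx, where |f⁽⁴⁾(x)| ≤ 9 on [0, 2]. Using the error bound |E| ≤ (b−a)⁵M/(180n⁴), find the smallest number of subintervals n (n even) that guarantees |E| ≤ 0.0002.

10

Need 288/(180n⁴) ≤ 0.0002.
n⁴ ≥ 288/(180·0.0002) = 8000 ⇒ n ≥ 9.4574, so the smallest even n is 10. (n must be even for Simpson's rule.)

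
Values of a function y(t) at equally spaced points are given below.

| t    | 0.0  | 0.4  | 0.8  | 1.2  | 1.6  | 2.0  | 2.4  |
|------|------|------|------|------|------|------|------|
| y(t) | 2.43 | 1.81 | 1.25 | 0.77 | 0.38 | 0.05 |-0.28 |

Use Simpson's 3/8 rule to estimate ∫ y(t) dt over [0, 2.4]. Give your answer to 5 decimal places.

h = 0.4, n = 6.
(3h/8)·[y₀ + 3y₁ + 3y₂ + 2y₃ + 3y₄ + 3y₅ + y₆] = 0.15·(14.16) = 2.12400.

2.12400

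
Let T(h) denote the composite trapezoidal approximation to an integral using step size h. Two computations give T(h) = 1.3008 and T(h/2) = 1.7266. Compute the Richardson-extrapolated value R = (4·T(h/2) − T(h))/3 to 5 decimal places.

1.86853

R = (4·T(h/2) − T(h)) / 3 = (4·1.7266 − 1.3008)/3 = (5.6056)/3 = 1.86853.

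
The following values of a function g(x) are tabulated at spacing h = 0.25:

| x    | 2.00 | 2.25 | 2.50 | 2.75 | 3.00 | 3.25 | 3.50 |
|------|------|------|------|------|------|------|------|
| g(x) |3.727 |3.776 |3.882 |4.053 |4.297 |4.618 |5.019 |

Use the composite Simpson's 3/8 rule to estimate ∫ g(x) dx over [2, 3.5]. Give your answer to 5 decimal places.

h = 0.25, n = 6.
(3h/8)·[y₀ + 3y₁ + 3y₂ + 2y₃ + 3y₄ + 3y₅ + y₆] = 0.09375·(66.571) = 6.24103.

6.24103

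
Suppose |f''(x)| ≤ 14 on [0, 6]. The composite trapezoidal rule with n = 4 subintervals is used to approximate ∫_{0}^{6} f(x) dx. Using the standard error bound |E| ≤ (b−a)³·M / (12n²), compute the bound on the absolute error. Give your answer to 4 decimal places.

|E| ≤ (6)³·14 / (12·4²) = 3024/192 = 15.7500.

15.7500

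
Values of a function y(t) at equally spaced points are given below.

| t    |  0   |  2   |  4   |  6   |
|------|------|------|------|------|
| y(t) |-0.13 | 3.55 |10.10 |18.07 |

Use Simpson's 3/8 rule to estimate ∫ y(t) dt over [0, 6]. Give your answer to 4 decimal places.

h = 2, n = 3.
(3h/8)·[y₀ + 3y₁ + 3y₂ + y₃] = 0.75·(58.89) = 44.1675.

44.1675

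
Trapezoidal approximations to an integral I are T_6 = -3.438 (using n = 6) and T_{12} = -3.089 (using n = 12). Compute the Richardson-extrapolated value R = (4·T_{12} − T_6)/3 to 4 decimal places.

R = (4·T_{12} − T_6) / 3 = (4·(-3.089) − (-3.438))/3 = (-8.918)/3 = -2.9727.

-2.9727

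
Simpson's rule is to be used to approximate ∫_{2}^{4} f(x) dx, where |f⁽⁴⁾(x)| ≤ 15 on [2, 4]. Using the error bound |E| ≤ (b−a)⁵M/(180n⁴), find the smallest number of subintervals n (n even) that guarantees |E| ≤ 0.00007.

14

Need 480/(180n⁴) ≤ 0.00007.
n⁴ ≥ 480/(180·0.00007) = 38095.2 ⇒ n ≥ 13.9707, so the smallest even n is 14. (n must be even for Simpson's rule.)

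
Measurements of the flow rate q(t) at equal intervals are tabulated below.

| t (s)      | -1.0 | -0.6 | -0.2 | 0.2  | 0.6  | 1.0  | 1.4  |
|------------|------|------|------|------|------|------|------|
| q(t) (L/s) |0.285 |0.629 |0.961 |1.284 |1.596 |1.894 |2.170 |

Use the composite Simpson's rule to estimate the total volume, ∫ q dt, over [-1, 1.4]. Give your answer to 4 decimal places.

h = 0.4, n = 6.
(h/3)·[y₀ + 4y₁ + 2y₂ + 4y₃ + 2y₄ + 4y₅ + y₆] = 0.133333·(22.797) = 3.0396.

3.0396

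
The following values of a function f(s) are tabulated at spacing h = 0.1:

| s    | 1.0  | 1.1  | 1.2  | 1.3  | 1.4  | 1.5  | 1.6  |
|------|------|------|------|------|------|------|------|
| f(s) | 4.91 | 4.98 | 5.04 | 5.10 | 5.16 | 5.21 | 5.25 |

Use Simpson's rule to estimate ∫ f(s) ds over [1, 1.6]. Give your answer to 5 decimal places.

h = 0.1, n = 6.
(h/3)·[y₀ + 4y₁ + 2y₂ + 4y₃ + 2y₄ + 4y₅ + y₆] = 0.033333·(91.72) = 3.05733.

3.05733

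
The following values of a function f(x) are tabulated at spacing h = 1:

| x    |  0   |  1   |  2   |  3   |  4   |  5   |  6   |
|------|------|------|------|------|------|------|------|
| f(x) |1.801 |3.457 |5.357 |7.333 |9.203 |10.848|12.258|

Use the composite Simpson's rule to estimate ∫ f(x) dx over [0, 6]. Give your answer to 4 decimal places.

43.2437

h = 1, n = 6.
(h/3)·[y₀ + 4y₁ + 2y₂ + 4y₃ + 2y₄ + 4y₅ + y₆] = 0.333333·(129.731) = 43.2437.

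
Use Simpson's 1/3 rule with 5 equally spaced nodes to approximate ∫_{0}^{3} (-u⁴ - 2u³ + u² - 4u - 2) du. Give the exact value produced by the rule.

-104.2265625

h = (3 − 0)/4 = 0.75.
Nodes u₀,…,u₄ = 0, 0.75, 1.5, 2.25, 3.
f(u) = -u⁴ - 2u³ + u² - 4u - 2: f₀=-2, f₁=-5.59765625, f₂=-17.5625, f₃=-54.34765625, f₄=-140.
(h/3)·[f₀ + 4f₁ + 2f₂ + 4f₃ + f₄] = 0.25·(-416.90625) = -104.2265625.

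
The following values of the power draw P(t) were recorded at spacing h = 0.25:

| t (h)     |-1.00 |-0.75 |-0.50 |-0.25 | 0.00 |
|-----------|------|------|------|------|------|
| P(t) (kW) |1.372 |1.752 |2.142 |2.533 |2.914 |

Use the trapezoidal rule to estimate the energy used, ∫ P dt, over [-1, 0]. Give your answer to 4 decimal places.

h = 0.25, n = 4.
(h/2)·[y₀ + 2y₁ + 2y₂ + 2y₃ + y₄] = 0.125·(17.140) = 2.1425.

2.1425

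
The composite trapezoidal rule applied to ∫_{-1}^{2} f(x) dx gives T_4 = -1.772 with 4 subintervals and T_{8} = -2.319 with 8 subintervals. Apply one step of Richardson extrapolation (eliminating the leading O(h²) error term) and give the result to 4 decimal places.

-2.5013

R = (4·T_{8} − T_4) / 3 = (4·(-2.319) − (-1.772))/3 = (-7.504)/3 = -2.5013.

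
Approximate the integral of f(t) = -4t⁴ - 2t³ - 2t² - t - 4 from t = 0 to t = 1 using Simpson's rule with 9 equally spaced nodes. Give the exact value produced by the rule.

h = (1 − 0)/8 = 0.125.
Nodes t₀,…,t₈ = 0, 0.125, 0.25, 0.375, 0.5, 0.625, 0.75, 0.875, 1.
f(t) = -4t⁴ - 2t³ - 2t² - t - 4: f₀=-4, f₁=-4.1611328125, f₂=-4.421875, f₃=-4.8408203125, f₄=-5.5, f₅=-6.5048828125, f₆=-7.984375, f₇=-10.0908203125, f₈=-13.
(h/3)·[f₀ + 4f₁ + 2f₂ + 4f₃ + 2f₄ + 4f₅ + 2f₆ + 4f₇ + f₈] = 0.041667·(-155.203125) = -6.466796875.

-6.466796875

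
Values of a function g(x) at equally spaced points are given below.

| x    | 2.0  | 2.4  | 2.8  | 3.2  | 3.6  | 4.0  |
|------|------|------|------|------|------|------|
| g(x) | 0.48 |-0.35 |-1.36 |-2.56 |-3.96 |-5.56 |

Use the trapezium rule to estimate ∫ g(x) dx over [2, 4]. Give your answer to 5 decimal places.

h = 0.4, n = 5.
(h/2)·[y₀ + 2y₁ + 2y₂ + 2y₃ + 2y₄ + y₅] = 0.2·(-21.54) = -4.30800.

-4.30800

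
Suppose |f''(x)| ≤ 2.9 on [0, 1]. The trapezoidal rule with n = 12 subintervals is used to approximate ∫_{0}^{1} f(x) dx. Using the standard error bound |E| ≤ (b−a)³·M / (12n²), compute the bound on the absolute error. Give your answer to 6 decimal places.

|E| ≤ (1)³·2.9 / (12·12²) = 2.9/1728 = 0.001678.

0.001678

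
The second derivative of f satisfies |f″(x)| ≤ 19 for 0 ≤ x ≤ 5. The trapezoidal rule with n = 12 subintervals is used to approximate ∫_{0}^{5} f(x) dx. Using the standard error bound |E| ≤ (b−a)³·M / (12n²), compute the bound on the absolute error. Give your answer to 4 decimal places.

1.3744

|E| ≤ (5)³·19 / (12·12²) = 2375/1728 = 1.3744.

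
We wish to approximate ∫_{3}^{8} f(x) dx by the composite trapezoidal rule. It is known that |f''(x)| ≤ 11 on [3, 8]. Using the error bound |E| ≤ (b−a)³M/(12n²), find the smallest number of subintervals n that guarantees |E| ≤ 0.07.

41

Need 1375/(12n²) ≤ 0.07.
n² ≥ 1375/(12·0.07) = 1636.9 ⇒ n ≥ 40.4587, so the smallest n is 41.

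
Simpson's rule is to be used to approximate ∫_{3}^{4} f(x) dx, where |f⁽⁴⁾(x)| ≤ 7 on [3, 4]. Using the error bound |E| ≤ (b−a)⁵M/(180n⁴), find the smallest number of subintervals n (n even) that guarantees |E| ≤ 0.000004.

Need 7/(180n⁴) ≤ 0.000004.
n⁴ ≥ 7/(180·0.000004) = 9722.22 ⇒ n ≥ 9.9298, so the smallest even n is 10. (n must be even for Simpson's rule.)

10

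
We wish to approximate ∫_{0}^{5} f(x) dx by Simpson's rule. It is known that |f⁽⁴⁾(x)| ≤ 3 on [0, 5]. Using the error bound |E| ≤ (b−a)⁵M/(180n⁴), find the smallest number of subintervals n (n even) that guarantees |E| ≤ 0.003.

Need 9375/(180n⁴) ≤ 0.003.
n⁴ ≥ 9375/(180·0.003) = 17361.1 ⇒ n ≥ 11.4787, so the smallest even n is 12. (n must be even for Simpson's rule.)

12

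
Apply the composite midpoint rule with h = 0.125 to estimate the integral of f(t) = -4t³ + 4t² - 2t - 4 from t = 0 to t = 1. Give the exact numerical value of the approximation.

-4.6640625

h = (1 − 0)/8 = 0.125.
Midpoints m₁,…,m₈ = 0.0625, 0.1875, 0.3125, 0.4375, 0.5625, 0.6875, 0.8125, 0.9375.
f(m₁)=-4.1103515625, f(m₂)=-4.2607421875, f(m₃)=-4.3564453125, f(m₄)=-4.4443359375, f(m₅)=-4.5712890625, f(m₆)=-4.7841796875, f(m₇)=-5.1298828125, f(m₈)=-5.6552734375.
h·[f(m₁) + f(m₂) + f(m₃) + f(m₄) + f(m₅) + f(m₆) + f(m₇) + f(m₈)] = 0.125·(-37.3125) = -4.6640625.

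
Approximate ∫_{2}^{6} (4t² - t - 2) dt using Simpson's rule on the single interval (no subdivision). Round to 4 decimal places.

S = (b−a)/6 · [f(2) + 4f(4) + f(6)] = 0.666667·[12 + 4·58 + 136] = 253.3333.

253.3333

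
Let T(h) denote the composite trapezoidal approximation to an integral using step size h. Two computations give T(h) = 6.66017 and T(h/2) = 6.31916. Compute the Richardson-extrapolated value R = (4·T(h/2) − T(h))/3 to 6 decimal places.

6.205490

R = (4·T(h/2) − T(h)) / 3 = (4·6.31916 − 6.66017)/3 = (18.61647)/3 = 6.205490.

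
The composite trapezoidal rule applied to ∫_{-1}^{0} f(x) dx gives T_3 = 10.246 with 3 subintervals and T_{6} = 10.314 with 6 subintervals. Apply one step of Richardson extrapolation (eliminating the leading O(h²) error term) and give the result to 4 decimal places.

R = (4·T_{6} − T_3) / 3 = (4·10.314 − 10.246)/3 = (31.010)/3 = 10.3367.

10.3367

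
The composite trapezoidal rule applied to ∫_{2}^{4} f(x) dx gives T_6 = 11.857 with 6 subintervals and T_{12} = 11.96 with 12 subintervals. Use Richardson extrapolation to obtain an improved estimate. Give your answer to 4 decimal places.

11.9943

R = (4·T_{12} − T_6) / 3 = (4·11.96 − 11.857)/3 = (35.983)/3 = 11.9943.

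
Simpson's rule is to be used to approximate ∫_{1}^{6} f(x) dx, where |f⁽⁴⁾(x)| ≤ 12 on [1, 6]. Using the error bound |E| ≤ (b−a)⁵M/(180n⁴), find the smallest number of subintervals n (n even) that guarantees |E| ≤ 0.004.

16

Need 37500/(180n⁴) ≤ 0.004.
n⁴ ≥ 37500/(180·0.004) = 52083.3 ⇒ n ≥ 15.1069, so the smallest even n is 16. (n must be even for Simpson's rule.)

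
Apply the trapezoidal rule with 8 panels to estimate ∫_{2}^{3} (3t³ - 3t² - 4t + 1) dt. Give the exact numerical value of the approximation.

20.80078125

h = (3 − 2)/8 = 0.125.
Nodes t₀,…,t₈ = 2, 2.125, 2.25, 2.375, 2.5, 2.625, 2.75, 2.875, 3.
f(t) = 3t³ - 3t² - 4t + 1: f₀=5, f₁=7.740234375, f₂=10.984375, f₃=14.767578125, f₄=19.125, f₅=24.091796875, f₆=29.703125, f₇=35.994140625, f₈=43.
(h/2)·[f₀ + 2f₁ + 2f₂ + 2f₃ + 2f₄ + 2f₅ + 2f₆ + 2f₇ + f₈] = 0.0625·(332.8125) = 20.80078125.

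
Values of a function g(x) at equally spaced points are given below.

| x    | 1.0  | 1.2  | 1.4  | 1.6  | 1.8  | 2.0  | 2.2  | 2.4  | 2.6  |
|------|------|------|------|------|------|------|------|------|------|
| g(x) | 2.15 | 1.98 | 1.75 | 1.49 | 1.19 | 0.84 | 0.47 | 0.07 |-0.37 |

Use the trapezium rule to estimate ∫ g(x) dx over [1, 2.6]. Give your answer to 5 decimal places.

h = 0.2, n = 8.
(h/2)·[y₀ + 2y₁ + 2y₂ + 2y₃ + 2y₄ + 2y₅ + 2y₆ + 2y₇ + y₈] = 0.1·(17.36) = 1.73600.

1.73600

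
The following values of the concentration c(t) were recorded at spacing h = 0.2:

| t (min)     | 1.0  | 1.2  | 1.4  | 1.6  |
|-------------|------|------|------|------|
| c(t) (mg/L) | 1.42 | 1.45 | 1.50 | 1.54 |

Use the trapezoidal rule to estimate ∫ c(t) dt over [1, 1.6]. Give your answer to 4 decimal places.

h = 0.2, n = 3.
(h/2)·[y₀ + 2y₁ + 2y₂ + y₃] = 0.1·(8.86) = 0.8860.

0.8860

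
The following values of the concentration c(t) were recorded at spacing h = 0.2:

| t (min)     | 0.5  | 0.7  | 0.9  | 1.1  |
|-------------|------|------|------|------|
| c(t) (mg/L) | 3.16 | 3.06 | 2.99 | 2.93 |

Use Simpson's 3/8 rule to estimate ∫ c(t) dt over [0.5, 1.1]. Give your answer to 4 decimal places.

1.8180

h = 0.2, n = 3.
(3h/8)·[y₀ + 3y₁ + 3y₂ + y₃] = 0.075·(24.24) = 1.8180.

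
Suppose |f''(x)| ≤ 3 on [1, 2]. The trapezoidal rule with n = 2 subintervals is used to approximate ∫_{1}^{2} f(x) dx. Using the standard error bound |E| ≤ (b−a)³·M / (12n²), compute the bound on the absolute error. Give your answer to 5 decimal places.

0.06250

|E| ≤ (1)³·3 / (12·2²) = 3/48 = 0.06250.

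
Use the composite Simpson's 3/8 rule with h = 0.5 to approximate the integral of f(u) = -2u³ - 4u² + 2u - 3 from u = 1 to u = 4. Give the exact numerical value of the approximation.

h = (4 − 1)/6 = 0.5.
Nodes u₀,…,u₆ = 1, 1.5, 2, 2.5, 3, 3.5, 4.
f(u) = -2u³ - 4u² + 2u - 3: f₀=-7, f₁=-15.75, f₂=-31, f₃=-54.25, f₄=-87, f₅=-130.75, f₆=-187.
(3h/8)·[f₀ + 3f₁ + 3f₂ + 2f₃ + 3f₄ + 3f₅ + f₆] = 0.1875·(-1096) = -205.5.

-205.5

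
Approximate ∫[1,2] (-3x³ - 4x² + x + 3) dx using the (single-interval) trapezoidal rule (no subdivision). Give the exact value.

T = (b−a)/2 · [f(1) + f(2)] = 0.5·[(-3) + (-35)] = -19.

-19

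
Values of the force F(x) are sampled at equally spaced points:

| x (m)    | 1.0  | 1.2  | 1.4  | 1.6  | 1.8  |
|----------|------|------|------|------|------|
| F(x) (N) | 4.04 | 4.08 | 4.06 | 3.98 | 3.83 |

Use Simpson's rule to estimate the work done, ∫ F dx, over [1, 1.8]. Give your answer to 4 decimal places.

h = 0.2, n = 4.
(h/3)·[y₀ + 4y₁ + 2y₂ + 4y₃ + y₄] = 0.066667·(48.23) = 3.2153.

3.2153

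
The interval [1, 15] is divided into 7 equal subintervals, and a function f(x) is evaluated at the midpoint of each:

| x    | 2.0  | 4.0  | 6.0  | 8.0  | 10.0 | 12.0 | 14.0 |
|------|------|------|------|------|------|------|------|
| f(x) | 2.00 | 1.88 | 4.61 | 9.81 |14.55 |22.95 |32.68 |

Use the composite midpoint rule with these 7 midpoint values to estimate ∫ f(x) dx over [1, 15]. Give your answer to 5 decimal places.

h = 2, n = 7.
h·[y(m₁) + y(m₂) + y(m₃) + y(m₄) + y(m₅) + y(m₆) + y(m₇)] = 2·(88.48) = 176.96000.

176.96000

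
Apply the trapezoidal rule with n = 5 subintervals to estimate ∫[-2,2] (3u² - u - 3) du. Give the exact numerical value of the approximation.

5.28

h = (2 − (-2))/5 = 0.8.
Nodes u₀,…,u₅ = -2, -1.2, -0.4, 0.4, 1.2, 2.
f(u) = 3u² - u - 3: f₀=11, f₁=2.52, f₂=-2.12, f₃=-2.92, f₄=0.12, f₅=7.
(h/2)·[f₀ + 2f₁ + 2f₂ + 2f₃ + 2f₄ + f₅] = 0.4·(13.2) = 5.28.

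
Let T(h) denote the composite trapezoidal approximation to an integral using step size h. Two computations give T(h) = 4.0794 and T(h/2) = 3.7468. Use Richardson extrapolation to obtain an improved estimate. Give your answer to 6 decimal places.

R = (4·T(h/2) − T(h)) / 3 = (4·3.7468 − 4.0794)/3 = (10.9078)/3 = 3.635933.

3.635933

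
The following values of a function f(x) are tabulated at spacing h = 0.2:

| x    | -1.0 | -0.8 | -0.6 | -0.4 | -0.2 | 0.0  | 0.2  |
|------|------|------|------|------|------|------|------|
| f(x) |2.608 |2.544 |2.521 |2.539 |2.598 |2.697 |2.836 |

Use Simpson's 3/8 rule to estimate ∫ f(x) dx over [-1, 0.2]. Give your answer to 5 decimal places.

3.12015

h = 0.2, n = 6.
(3h/8)·[y₀ + 3y₁ + 3y₂ + 2y₃ + 3y₄ + 3y₅ + y₆] = 0.075·(41.602) = 3.12015.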